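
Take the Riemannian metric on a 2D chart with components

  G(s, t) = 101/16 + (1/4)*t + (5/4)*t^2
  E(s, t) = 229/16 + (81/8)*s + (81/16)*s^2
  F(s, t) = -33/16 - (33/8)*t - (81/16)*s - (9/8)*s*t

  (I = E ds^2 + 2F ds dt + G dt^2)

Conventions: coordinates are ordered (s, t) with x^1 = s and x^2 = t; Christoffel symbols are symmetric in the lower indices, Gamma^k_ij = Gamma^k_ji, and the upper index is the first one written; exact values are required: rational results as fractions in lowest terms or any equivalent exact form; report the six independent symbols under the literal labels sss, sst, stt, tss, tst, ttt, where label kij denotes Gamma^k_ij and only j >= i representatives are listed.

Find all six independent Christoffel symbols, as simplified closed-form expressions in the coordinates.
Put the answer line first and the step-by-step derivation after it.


Answer: Gamma_sss = (324*s*t^2 - 648*s*t + 405*s + 108*t^2 - 1404*t + 1377)/(324*s^2*t^2 - 648*s^2*t + 405*s^2 + 216*s*t^2 - 2808*s*t + 2754*s + 56*t^2 - 860*t + 5510), Gamma_sst = 0, Gamma_stt = (396*s*t - 414*s + 132*t - 1650)/(324*s^2*t^2 - 648*s^2*t + 405*s^2 + 216*s*t^2 - 2808*s*t + 2754*s + 56*t^2 - 860*t + 5510), Gamma_tss = (972*s*t - 972*s + 306*t - 3969)/(324*s^2*t^2 - 648*s^2*t + 405*s^2 + 216*s*t^2 - 2808*s*t + 2754*s + 56*t^2 - 860*t + 5510), Gamma_tst = 0, Gamma_ttt = (324*s^2*t - 324*s^2 + 216*s*t - 1404*s + 56*t - 430)/(324*s^2*t^2 - 648*s^2*t + 405*s^2 + 216*s*t^2 - 2808*s*t + 2754*s + 56*t^2 - 860*t + 5510)

E = 229/16 + (81/8)*s + (81/16)*s^2; F = -33/16 - (33/8)*t - (81/16)*s - (9/8)*s*t; G = 101/16 + (1/4)*t + (5/4)*t^2
Gamma^k_ij = (1/2) g^{kl} (d_i g_jl + d_j g_il - d_l g_ij), with g^inv = (1/(EG-F^2)) [[G, -F], [-F, E]]
first partials: E_s = 81/8 + (81/8)*s, E_t = 0, F_s = -81/16 - (9/8)*t, F_t = -33/8 - (9/8)*s, G_s = 0, G_t = 1/4 + (5/2)*t
D = EG - F^2 = 2755/32 - (215/16)*t + (1377/32)*s + (7/8)*t^2 - (351/8)*s*t + (405/64)*s^2 + (27/8)*s*t^2 - (81/8)*s^2*t + (81/16)*s^2*t^2
expanded: Gamma^s_ss = (G E_s - 2F F_s + F E_t)/(2D), Gamma^s_st = (G E_t - F G_s)/(2D), Gamma^s_tt = (2G F_t - G G_s - F G_t)/(2D), Gamma^t_ss = (2E F_s - E E_t - F E_s)/(2D), Gamma^t_st = (E G_s - F E_t)/(2D), Gamma^t_tt = (E G_t - 2F F_t + F G_s)/(2D); substitute and cancel common factors


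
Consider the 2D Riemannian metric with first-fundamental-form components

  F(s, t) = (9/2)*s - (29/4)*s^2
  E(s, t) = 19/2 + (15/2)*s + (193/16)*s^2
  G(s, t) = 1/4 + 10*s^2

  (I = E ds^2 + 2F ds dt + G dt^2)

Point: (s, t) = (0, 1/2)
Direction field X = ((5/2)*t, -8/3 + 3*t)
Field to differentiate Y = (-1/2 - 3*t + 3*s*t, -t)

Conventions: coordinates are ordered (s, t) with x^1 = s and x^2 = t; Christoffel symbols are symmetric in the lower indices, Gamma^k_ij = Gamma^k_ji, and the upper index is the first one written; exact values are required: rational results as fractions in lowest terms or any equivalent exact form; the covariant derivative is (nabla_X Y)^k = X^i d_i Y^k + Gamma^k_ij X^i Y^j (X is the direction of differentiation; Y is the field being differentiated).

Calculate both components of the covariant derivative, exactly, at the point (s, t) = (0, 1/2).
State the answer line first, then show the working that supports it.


Answer: (nabla_X Y)^s = 667/152, (nabla_X Y)^t = -263/6

E = 19/2, F = 0, G = 1/4 at the point
E_s = 15/2, E_t = 0, F_s = 9/2, F_t = 0, G_s = 0, G_t = 0
EG - F^2 = 19/8;  g^inv = (8/19) * [[1/4, 0], [0, 19/2]]
first-kind symbols [ij,l] = (1/2)(d_i g_jl + d_j g_il - d_l g_ij): [ss,s] = E_s/2 = 15/4, [ss,t] = F_s - E_t/2 = 9/2, [st,s] = E_t/2 = 0, [st,t] = G_s/2 = 0, [tt,s] = F_t - G_s/2 = 0, [tt,t] = G_t/2 = 0
Gamma^s_ij = (G*[ij,s] - F*[ij,t])/(EG - F^2), Gamma^t_ij = (E*[ij,t] - F*[ij,s])/(EG - F^2)
Gamma_sss = 15/38, Gamma_sst = 0, Gamma_stt = 0, Gamma_tss = 18, Gamma_tst = 0, Gamma_ttt = 0
X = (5/4, -7/6), Y = (-2, -1/2) at the point


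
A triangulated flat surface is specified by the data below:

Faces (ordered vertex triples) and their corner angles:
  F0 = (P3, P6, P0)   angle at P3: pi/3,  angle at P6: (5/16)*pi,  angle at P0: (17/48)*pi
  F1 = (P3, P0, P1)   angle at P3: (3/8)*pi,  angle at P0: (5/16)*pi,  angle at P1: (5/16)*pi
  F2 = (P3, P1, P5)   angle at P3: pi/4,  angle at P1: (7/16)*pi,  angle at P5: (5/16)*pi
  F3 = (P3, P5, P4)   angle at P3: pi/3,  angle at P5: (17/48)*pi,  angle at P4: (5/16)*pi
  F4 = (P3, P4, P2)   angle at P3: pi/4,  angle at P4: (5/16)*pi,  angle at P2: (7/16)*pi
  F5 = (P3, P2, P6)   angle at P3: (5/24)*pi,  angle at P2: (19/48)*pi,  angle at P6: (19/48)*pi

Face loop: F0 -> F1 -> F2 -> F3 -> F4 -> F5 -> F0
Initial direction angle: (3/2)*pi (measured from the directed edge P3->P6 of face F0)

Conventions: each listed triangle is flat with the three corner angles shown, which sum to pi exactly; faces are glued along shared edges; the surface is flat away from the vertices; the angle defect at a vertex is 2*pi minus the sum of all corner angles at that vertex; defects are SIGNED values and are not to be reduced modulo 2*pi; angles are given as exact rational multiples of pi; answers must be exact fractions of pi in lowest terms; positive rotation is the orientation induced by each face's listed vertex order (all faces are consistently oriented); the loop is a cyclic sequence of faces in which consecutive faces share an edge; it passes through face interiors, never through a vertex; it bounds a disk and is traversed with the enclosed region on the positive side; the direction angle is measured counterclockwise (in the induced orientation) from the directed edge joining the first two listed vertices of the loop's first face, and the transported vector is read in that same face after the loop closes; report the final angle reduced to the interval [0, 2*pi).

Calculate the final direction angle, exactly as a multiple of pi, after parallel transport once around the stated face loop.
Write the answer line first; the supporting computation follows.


Answer: final direction angle = (7/4)*pi

enclosed vertex P3: corner angles sum to (7/4)*pi, defect = 2*pi - (7/4)*pi = pi/4
adding the enclosed defects to the starting angle (mod 2*pi, induced orientation) gives the holonomy
final angle = (3/2)*pi + pi/4 = (7/4)*pi (mod 2*pi)


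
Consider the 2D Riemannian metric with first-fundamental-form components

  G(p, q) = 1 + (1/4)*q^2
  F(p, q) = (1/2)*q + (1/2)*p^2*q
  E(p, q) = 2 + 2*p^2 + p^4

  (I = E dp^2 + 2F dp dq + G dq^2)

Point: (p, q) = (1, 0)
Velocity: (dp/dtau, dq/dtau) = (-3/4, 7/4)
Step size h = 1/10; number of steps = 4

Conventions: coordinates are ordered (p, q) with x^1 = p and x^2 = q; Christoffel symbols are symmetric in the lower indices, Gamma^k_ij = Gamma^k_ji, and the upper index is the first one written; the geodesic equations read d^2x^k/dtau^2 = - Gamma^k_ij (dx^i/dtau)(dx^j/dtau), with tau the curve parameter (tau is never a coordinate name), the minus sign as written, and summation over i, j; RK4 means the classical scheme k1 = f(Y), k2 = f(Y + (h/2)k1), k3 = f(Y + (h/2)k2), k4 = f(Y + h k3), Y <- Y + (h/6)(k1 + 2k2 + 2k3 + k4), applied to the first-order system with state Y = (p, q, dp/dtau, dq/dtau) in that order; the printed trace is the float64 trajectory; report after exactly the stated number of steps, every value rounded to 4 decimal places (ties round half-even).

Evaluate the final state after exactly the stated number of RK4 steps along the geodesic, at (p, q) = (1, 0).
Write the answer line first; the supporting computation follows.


Answer: p = 0.5991, q = 0.6924, dp/dtau = -1.2905, dq/dtau = 1.6852

f(Y) = (dp/dtau, dq/dtau, -Gamma^p_ij Y'^i Y'^j, -Gamma^q_ij Y'^i Y'^j) with the Gammas evaluated at the stage position; h = 0.100000; intermediate values shown to 6 dp
step 0: p = 1.0000, q = 0.0000, dp/dtau = -0.7500, dq/dtau = 1.7500
step 1:
  k1: at (p, q) = (1.000000, 0.000000), (dp/dtau, dq/dtau) = (-0.750000, 1.750000); Gamma_ppp = 0.800000, Gamma_ppq = 0.000000, Gamma_pqq = 0.200000, Gamma_qpp = 0.000000, Gamma_qpq = 0.000000, Gamma_qqq = 0.000000; k1 = (-0.750000, 1.750000, -1.062500, 0.000000)
  k2: at (p, q) = (0.962500, 0.087500), (dp/dtau, dq/dtau) = (-0.803125, 1.750000); Gamma_ppp = 0.786838, Gamma_ppq = 0.000000, Gamma_pqq = 0.204373, Gamma_qpp = 0.017870, Gamma_qpq = 0.000000, Gamma_qqq = 0.004641; k2 = (-0.803125, 1.750000, -1.133412, -0.025741)
  k3: at (p, q) = (0.959844, 0.087500), (dp/dtau, dq/dtau) = (-0.806671, 1.748713); Gamma_ppp = 0.785863, Gamma_ppq = 0.000000, Gamma_pqq = 0.204685, Gamma_qpp = 0.017895, Gamma_qpq = 0.000000, Gamma_qqq = 0.004661; k3 = (-0.806671, 1.748713, -1.137301, -0.025898)
  k4: at (p, q) = (0.919333, 0.174871), (dp/dtau, dq/dtau) = (-0.863730, 1.747410); Gamma_ppp = 0.768907, Gamma_ppq = 0.000000, Gamma_pqq = 0.209094, Gamma_qpp = 0.036436, Gamma_qpq = 0.000000, Gamma_qqq = 0.009908; k4 = (-0.863730, 1.747410, -1.212084, -0.057436)
  Y <- Y + (h/6)(k1 + 2k2 + 2k3 + k4): p = 0.9194, q = 0.1749, dp/dtau = -0.8636, dq/dtau = 1.7473
step 2:
  k1: at (p, q) = (0.919445, 0.174914), (dp/dtau, dq/dtau) = (-0.863600, 1.747321); Gamma_ppp = 0.768954, Gamma_ppq = 0.000000, Gamma_pqq = 0.209081, Gamma_qpp = 0.036443, Gamma_qpq = 0.000000, Gamma_qqq = 0.009909; k1 = (-0.863600, 1.747321, -1.211842, -0.057432)
  k2: at (p, q) = (0.876265, 0.262280), (dp/dtau, dq/dtau) = (-0.924192, 1.744450); Gamma_ppp = 0.747912, Gamma_ppq = 0.000000, Gamma_pqq = 0.213381, Gamma_qpp = 0.055481, Gamma_qpq = 0.000000, Gamma_qqq = 0.015829; k2 = (-0.924192, 1.744450, -1.288155, -0.095557)
  k3: at (p, q) = (0.873235, 0.262136), (dp/dtau, dq/dtau) = (-0.928008, 1.742544); Gamma_ppp = 0.746467, Gamma_ppq = 0.000000, Gamma_pqq = 0.213707, Gamma_qpp = 0.055510, Gamma_qpq = 0.000000, Gamma_qqq = 0.015892; k3 = (-0.928008, 1.742544, -1.291769, -0.096060)
  k4: at (p, q) = (0.826644, 0.349168), (dp/dtau, dq/dtau) = (-0.992777, 1.737715); Gamma_ppp = 0.720229, Gamma_ppq = 0.000000, Gamma_pqq = 0.217817, Gamma_qpp = 0.074697, Gamma_qpq = 0.000000, Gamma_qqq = 0.022590; k4 = (-0.992777, 1.737715, -1.367595, -0.141837)
  Y <- Y + (h/6)(k1 + 2k2 + 2k3 + k4): p = 0.8268, q = 0.3492, dp/dtau = -0.9926, dq/dtau = 1.7376
step 3:
  k1: at (p, q) = (0.826765, 0.349231), (dp/dtau, dq/dtau) = (-0.992588, 1.737613); Gamma_ppp = 0.720292, Gamma_ppq = 0.000000, Gamma_pqq = 0.217804, Gamma_qpp = 0.074708, Gamma_qpq = 0.000000, Gamma_qqq = 0.022591; k1 = (-0.992588, 1.737613, -1.367271, -0.141812)
  k2: at (p, q) = (0.777136, 0.436112), (dp/dtau, dq/dtau) = (-1.060952, 1.730522); Gamma_ppp = 0.688630, Gamma_ppq = 0.000000, Gamma_pqq = 0.221528, Gamma_qpp = 0.093619, Gamma_qpq = 0.000000, Gamma_qqq = 0.030117; k2 = (-1.060952, 1.730522, -1.438547, -0.195571)
  k3: at (p, q) = (0.773717, 0.435757), (dp/dtau, dq/dtau) = (-1.064516, 1.727835); Gamma_ppp = 0.686569, Gamma_ppq = 0.000000, Gamma_pqq = 0.221841, Gamma_qpp = 0.093573, Gamma_qpq = 0.000000, Gamma_qqq = 0.030235; k3 = (-1.064516, 1.727835, -1.440303, -0.196299)
  k4: at (p, q) = (0.720313, 0.522014), (dp/dtau, dq/dtau) = (-1.136619, 1.717983); Gamma_ppp = 0.648319, Gamma_ppq = 0.000000, Gamma_pqq = 0.225013, Gamma_qpp = 0.111410, Gamma_qpq = 0.000000, Gamma_qqq = 0.038667; k4 = (-1.136619, 1.717983, -1.501682, -0.258057)
  Y <- Y + (h/6)(k1 + 2k2 + 2k3 + k4): p = 0.7204, q = 0.5221, dp/dtau = -1.1364, dq/dtau = 1.7179
step 4:
  k1: at (p, q) = (0.720429, 0.522103), (dp/dtau, dq/dtau) = (-1.136366, 1.717886); Gamma_ppp = 0.648392, Gamma_ppq = 0.000000, Gamma_pqq = 0.225002, Gamma_qpp = 0.111430, Gamma_qpq = 0.000000, Gamma_qqq = 0.038668; k1 = (-1.136366, 1.717886, -1.501298, -0.258006)
  k2: at (p, q) = (0.663611, 0.607997), (dp/dtau, dq/dtau) = (-1.211431, 1.704986); Gamma_ppp = 0.603612, Gamma_ppq = 0.000000, Gamma_pqq = 0.227397, Gamma_qpp = 0.127395, Gamma_qpq = 0.000000, Gamma_qqq = 0.047993; k2 = (-1.211431, 1.704986, -1.546876, -0.326475)
  k3: at (p, q) = (0.659858, 0.607352), (dp/dtau, dq/dtau) = (-1.213710, 1.701563); Gamma_ppp = 0.600875, Gamma_ppq = 0.000000, Gamma_pqq = 0.227653, Gamma_qpp = 0.127121, Gamma_qpq = 0.000000, Gamma_qqq = 0.048162; k3 = (-1.213710, 1.701563, -1.544272, -0.326706)
  k4: at (p, q) = (0.599058, 0.692259), (dp/dtau, dq/dtau) = (-1.290793, 1.685216); Gamma_ppp = 0.548854, Gamma_ppq = 0.000000, Gamma_pqq = 0.229049, Gamma_qpp = 0.139803, Gamma_qpq = 0.000000, Gamma_qqq = 0.058343; k4 = (-1.290793, 1.685216, -1.564959, -0.398624)
  Y <- Y + (h/6)(k1 + 2k2 + 2k3 + k4): p = 0.5991, q = 0.6924, dp/dtau = -1.2905, dq/dtau = 1.6852


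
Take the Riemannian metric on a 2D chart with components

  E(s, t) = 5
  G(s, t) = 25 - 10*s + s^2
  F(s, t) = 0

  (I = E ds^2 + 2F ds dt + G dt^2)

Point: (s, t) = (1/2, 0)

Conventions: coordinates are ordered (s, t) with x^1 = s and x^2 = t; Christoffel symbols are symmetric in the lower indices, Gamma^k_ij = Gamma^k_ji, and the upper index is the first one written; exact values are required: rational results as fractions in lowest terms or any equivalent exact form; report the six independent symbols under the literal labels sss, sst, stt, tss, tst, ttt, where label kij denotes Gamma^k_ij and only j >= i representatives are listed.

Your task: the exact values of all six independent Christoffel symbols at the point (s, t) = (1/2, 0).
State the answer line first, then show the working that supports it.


Answer: Gamma_sss = 0, Gamma_sst = 0, Gamma_stt = 9/10, Gamma_tss = 0, Gamma_tst = -2/9, Gamma_ttt = 0

E = 5, F = 0, G = 81/4 at the point
E_s = 0, E_t = 0, F_s = 0, F_t = 0, G_s = -9, G_t = 0
EG - F^2 = 405/4;  g^inv = (4/405) * [[81/4, 0], [0, 5]]
first-kind symbols [ij,l] = (1/2)(d_i g_jl + d_j g_il - d_l g_ij): [ss,s] = E_s/2 = 0, [ss,t] = F_s - E_t/2 = 0, [st,s] = E_t/2 = 0, [st,t] = G_s/2 = -9/2, [tt,s] = F_t - G_s/2 = 9/2, [tt,t] = G_t/2 = 0
Gamma^s_ij = (G*[ij,s] - F*[ij,t])/(EG - F^2), Gamma^t_ij = (E*[ij,t] - F*[ij,s])/(EG - F^2)


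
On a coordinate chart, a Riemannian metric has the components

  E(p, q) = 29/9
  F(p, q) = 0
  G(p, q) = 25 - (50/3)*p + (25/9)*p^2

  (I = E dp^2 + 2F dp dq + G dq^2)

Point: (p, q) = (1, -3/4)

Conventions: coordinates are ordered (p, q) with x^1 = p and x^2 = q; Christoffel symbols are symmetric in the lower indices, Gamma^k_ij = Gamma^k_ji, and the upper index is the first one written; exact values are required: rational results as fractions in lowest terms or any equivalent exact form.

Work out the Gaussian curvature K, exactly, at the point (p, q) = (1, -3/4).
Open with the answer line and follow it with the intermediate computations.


Answer: K = 0

E = 29/9, F = 0, G = 100/9, EG - F^2 = 2900/81 at the point
E_p = 0, E_q = 0, F_p = 0, F_q = 0, G_p = -100/9, G_q = 0
E_qq = 0, F_pq = 0, G_pp = 50/9
Compute both Brioschi determinants and normalise by (EG - F^2)^2.
M1 = [[-E_qq/2 + F_pq - G_pp/2, E_p/2, F_p - E_q/2], [F_q - G_p/2, E, F], [G_q/2, F, G]] = [[-25/9, 0, 0], [50/9, 29/9, 0], [0, 0, 100/9]]; det M1 = -72500/729
M2 = [[0, E_q/2, G_p/2], [E_q/2, E, F], [G_p/2, F, G]] = [[0, 0, -50/9], [0, 29/9, 0], [-50/9, 0, 100/9]]; det M2 = -72500/729
det M1 - det M2 = 0; K = 0 / (2900/81)^2 = 0


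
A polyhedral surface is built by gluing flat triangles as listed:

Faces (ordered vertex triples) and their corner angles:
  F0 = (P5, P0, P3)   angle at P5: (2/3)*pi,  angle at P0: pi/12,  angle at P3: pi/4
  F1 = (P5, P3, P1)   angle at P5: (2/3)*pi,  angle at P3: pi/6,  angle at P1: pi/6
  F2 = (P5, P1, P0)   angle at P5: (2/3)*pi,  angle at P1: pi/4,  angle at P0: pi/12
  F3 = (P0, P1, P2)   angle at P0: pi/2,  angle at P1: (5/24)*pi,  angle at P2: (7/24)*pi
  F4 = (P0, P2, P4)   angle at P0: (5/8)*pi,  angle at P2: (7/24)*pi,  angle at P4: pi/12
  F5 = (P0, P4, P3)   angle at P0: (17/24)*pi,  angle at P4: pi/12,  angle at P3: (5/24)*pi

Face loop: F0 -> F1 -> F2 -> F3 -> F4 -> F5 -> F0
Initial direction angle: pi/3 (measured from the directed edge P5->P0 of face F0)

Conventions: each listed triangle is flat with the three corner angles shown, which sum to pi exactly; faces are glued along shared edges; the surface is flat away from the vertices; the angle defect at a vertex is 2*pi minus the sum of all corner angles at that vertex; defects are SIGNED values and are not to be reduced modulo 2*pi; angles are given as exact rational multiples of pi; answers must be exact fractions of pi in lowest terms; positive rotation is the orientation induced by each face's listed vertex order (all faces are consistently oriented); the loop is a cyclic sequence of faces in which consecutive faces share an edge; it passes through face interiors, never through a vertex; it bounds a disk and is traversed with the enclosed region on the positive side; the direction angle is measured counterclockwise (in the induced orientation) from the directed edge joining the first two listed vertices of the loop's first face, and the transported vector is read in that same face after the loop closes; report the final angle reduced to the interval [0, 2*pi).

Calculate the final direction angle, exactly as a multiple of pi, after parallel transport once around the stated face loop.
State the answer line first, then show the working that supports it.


Answer: final direction angle = pi/3

enclosed vertex P0: corner angles sum to 2*pi, defect = 2*pi - 2*pi = 0
enclosed vertex P5: corner angles sum to 2*pi, defect = 2*pi - 2*pi = 0
the final direction is the initial angle plus the enclosed defects, taken mod 2*pi in the induced orientation
final angle = pi/3 + 0 = pi/3 (mod 2*pi)


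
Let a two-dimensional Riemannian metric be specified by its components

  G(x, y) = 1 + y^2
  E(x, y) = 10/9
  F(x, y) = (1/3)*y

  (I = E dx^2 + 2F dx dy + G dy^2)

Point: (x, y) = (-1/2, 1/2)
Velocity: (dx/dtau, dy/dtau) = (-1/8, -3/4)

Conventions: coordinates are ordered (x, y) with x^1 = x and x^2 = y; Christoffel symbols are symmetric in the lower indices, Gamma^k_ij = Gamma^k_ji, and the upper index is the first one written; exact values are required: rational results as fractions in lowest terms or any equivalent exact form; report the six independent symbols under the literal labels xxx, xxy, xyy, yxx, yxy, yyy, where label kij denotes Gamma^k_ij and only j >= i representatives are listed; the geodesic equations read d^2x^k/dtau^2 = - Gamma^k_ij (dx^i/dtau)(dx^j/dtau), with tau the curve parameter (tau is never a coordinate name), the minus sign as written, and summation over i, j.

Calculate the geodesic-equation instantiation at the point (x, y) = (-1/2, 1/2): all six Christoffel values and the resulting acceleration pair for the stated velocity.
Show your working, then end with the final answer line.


E = 10/9, F = 1/6, G = 5/4 at the point
E_x = 0, E_y = 0, F_x = 0, F_y = 1/3, G_x = 0, G_y = 1
EG - F^2 = 49/36;  g^inv = (36/49) * [[5/4, -1/6], [-1/6, 10/9]]
first-kind symbols [ij,l] = (1/2)(d_i g_jl + d_j g_il - d_l g_ij): [xx,x] = E_x/2 = 0, [xx,y] = F_x - E_y/2 = 0, [xy,x] = E_y/2 = 0, [xy,y] = G_x/2 = 0, [yy,x] = F_y - G_x/2 = 1/3, [yy,y] = G_y/2 = 1/2
Gamma^x_ij = (G*[ij,x] - F*[ij,y])/(EG - F^2), Gamma^y_ij = (E*[ij,y] - F*[ij,x])/(EG - F^2)
Gamma_xxx = 0, Gamma_xxy = 0, Gamma_xyy = 12/49, Gamma_yxx = 0, Gamma_yxy = 0, Gamma_yyy = 18/49
d^2x/dtau^2 = -(Gamma_xxx*(-1/8)^2 + 2*Gamma_xxy*(-1/8)*(-3/4) + Gamma_xyy*(-3/4)^2) = -27/196
d^2y/dtau^2 = -(Gamma_yxx*(-1/8)^2 + 2*Gamma_yxy*(-1/8)*(-3/4) + Gamma_yyy*(-3/4)^2) = -81/392

Answer: Gamma_xxx = 0, Gamma_xxy = 0, Gamma_xyy = 12/49, Gamma_yxx = 0, Gamma_yxy = 0, Gamma_yyy = 18/49; accelerations (d^2x/dtau^2, d^2y/dtau^2) = (-27/196, -81/392)


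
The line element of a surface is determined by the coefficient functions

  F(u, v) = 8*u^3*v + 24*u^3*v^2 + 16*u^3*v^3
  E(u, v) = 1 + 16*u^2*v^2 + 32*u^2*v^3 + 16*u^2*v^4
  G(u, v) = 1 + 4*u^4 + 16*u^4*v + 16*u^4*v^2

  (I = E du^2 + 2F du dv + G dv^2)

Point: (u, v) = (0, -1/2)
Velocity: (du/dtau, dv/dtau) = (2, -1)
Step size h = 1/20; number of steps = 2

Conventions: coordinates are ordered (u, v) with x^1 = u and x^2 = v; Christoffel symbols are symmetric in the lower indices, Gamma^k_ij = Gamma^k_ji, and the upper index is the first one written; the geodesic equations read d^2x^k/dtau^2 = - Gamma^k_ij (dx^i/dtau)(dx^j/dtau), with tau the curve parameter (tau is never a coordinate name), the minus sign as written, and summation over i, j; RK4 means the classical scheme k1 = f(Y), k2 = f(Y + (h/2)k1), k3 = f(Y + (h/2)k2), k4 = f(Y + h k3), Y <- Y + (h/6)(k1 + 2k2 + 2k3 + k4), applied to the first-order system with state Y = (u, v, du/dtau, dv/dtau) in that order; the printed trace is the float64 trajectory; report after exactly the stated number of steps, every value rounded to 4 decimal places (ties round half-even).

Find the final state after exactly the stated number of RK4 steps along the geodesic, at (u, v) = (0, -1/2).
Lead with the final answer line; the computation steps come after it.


Answer: u = 0.1988, v = -0.6000, du/dtau = 1.9668, dv/dtau = -1.0013

f(Y) = (du/dtau, dv/dtau, -Gamma^u_ij Y'^i Y'^j, -Gamma^v_ij Y'^i Y'^j) with the Gammas evaluated at the stage position; h = 0.050000; intermediate values shown to 6 dp
step 0: u = 0.0000, v = -0.5000, du/dtau = 2.0000, dv/dtau = -1.0000
step 1:
  k1: at (u, v) = (0.000000, -0.500000), (du/dtau, dv/dtau) = (2.000000, -1.000000); Gamma_uuu = 0.000000, Gamma_uuv = 0.000000, Gamma_uvv = 0.000000, Gamma_vuu = 0.000000, Gamma_vuv = 0.000000, Gamma_vvv = 0.000000; k1 = (2.000000, -1.000000, 0.000000, 0.000000)
  k2: at (u, v) = (0.050000, -0.525000), (du/dtau, dv/dtau) = (2.000000, -1.000000); Gamma_uuu = 0.049627, Gamma_uuv = 0.000498, Gamma_uvv = -0.000498, Gamma_vuu = 0.000249, Gamma_vuv = 0.000002, Gamma_vvv = -0.000002; k2 = (2.000000, -1.000000, -0.196020, -0.000983)
  k3: at (u, v) = (0.050000, -0.525000), (du/dtau, dv/dtau) = (1.995100, -1.000025); Gamma_uuu = 0.049627, Gamma_uuv = 0.000498, Gamma_uvv = -0.000498, Gamma_vuu = 0.000249, Gamma_vuv = 0.000002, Gamma_vvv = -0.000002; k3 = (1.995100, -1.000025, -0.195053, -0.000978)
  k4: at (u, v) = (0.099755, -0.550001), (du/dtau, dv/dtau) = (1.990247, -1.000049); Gamma_uuu = 0.096825, Gamma_uuv = 0.003903, Gamma_uvv = -0.003893, Gamma_vuu = 0.001951, Gamma_vuv = 0.000079, Gamma_vvv = -0.000078; k4 = (1.990247, -1.000049, -0.364104, -0.007338)
  Y <- Y + (h/6)(k1 + 2k2 + 2k3 + k4): u = 0.0998, v = -0.5500, du/dtau = 1.9904, dv/dtau = -1.0001
step 2:
  k1: at (u, v) = (0.099837, -0.550001), (du/dtau, dv/dtau) = (1.990448, -1.000094); Gamma_uuu = 0.096903, Gamma_uuv = 0.003909, Gamma_uvv = -0.003903, Gamma_vuu = 0.001954, Gamma_vuv = 0.000079, Gamma_vvv = -0.000079; k1 = (1.990448, -1.000094, -0.364453, -0.007351)
  k2: at (u, v) = (0.149598, -0.575003), (du/dtau, dv/dtau) = (1.981337, -1.000278); Gamma_uuu = 0.139943, Gamma_uuv = 0.012851, Gamma_uvv = -0.012816, Gamma_vuu = 0.006425, Gamma_vuv = 0.000590, Gamma_vvv = -0.000588; k2 = (1.981337, -1.000278, -0.485612, -0.022297)
  k3: at (u, v) = (0.149370, -0.575008), (du/dtau, dv/dtau) = (1.978308, -1.000651); Gamma_uuu = 0.139738, Gamma_uuv = 0.012813, Gamma_uvv = -0.012758, Gamma_vuu = 0.006407, Gamma_vuv = 0.000587, Gamma_vvv = -0.000585; k3 = (1.978308, -1.000651, -0.483387, -0.022162)
  k4: at (u, v) = (0.198752, -0.600033), (du/dtau, dv/dtau) = (1.966279, -1.001202); Gamma_uuu = 0.176684, Gamma_uuv = 0.029274, Gamma_uvv = -0.029082, Gamma_vuu = 0.014637, Gamma_vuv = 0.002425, Gamma_vvv = -0.002409; k4 = (1.966279, -1.001202, -0.538692, -0.044627)
  Y <- Y + (h/6)(k1 + 2k2 + 2k3 + k4): u = 0.1988, v = -0.6000, du/dtau = 1.9668, dv/dtau = -1.0013


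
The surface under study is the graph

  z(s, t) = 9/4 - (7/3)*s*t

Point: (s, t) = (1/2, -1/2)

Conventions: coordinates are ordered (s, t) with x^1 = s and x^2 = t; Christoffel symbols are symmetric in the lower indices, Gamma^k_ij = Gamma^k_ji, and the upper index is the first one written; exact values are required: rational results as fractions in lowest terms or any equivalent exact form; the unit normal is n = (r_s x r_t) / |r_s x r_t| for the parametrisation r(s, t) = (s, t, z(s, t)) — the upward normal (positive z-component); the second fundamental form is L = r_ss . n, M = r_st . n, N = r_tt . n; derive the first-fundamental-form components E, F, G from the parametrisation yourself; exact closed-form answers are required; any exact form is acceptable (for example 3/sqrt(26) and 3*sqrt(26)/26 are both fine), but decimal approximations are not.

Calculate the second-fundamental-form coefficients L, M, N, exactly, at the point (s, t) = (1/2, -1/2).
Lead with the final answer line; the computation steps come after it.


Answer: L = 0, M = -7*sqrt(134)/67, N = 0

z_s = 7/6, z_t = -7/6, z_ss = 0, z_st = -7/3, z_tt = 0
E = 85/36, F = -49/36, G = 85/36; answer radicand W^2 = 67/18
unnormalised second-form numerators: l = 0, m = -7/3, n = 0; L = l/sqrt(67/18), and similarly M = m/sqrt(W^2), N = n/sqrt(W^2)


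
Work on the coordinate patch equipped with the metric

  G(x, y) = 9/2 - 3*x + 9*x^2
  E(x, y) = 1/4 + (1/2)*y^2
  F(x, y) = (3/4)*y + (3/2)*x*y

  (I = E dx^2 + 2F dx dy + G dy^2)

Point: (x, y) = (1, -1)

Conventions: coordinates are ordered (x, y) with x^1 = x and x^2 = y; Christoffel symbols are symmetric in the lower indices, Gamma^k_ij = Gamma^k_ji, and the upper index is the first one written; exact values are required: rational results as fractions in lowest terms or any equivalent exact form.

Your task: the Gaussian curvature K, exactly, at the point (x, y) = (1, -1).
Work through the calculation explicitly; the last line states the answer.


E = 3/4, F = -9/4, G = 21/2, EG - F^2 = 45/16 at the point
E_x = 0, E_y = -1, F_x = -3/2, F_y = 9/4, G_x = 15, G_y = 0
E_yy = 1, F_xy = 3/2, G_xx = 18
By Brioschi, K is (det M1 - det M2) divided by (EG - F^2) squared.
M1 = [[-E_yy/2 + F_xy - G_xx/2, E_x/2, F_x - E_y/2], [F_y - G_x/2, E, F], [G_y/2, F, G]] = [[-8, 0, -1], [-21/4, 3/4, -9/4], [0, -9/4, 21/2]]; det M1 = -549/16
M2 = [[0, E_y/2, G_x/2], [E_y/2, E, F], [G_x/2, F, G]] = [[0, -1/2, 15/2], [-1/2, 3/4, -9/4], [15/2, -9/4, 21/2]]; det M2 = -447/16
det M1 - det M2 = -51/8; K = -51/8 / (45/16)^2 = -544/675

Answer: K = -544/675


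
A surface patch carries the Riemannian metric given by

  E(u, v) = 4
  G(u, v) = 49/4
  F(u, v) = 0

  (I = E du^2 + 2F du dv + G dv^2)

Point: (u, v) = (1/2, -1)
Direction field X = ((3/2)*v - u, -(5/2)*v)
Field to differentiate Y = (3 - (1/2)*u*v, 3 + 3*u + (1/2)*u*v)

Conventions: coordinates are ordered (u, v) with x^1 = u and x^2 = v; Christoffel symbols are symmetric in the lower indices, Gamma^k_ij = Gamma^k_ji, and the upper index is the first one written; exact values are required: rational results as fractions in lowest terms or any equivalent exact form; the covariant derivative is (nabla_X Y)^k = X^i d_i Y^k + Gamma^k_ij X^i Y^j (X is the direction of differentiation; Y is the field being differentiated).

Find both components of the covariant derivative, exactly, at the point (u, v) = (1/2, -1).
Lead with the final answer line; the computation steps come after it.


Answer: (nabla_X Y)^u = -13/8, (nabla_X Y)^v = -35/8

E = 4, F = 0, G = 49/4 at the point
E_u = 0, E_v = 0, F_u = 0, F_v = 0, G_u = 0, G_v = 0
EG - F^2 = 49;  g^inv = (1/49) * [[49/4, 0], [0, 4]]
first-kind symbols [ij,l] = (1/2)(d_i g_jl + d_j g_il - d_l g_ij): [uu,u] = E_u/2 = 0, [uu,v] = F_u - E_v/2 = 0, [uv,u] = E_v/2 = 0, [uv,v] = G_u/2 = 0, [vv,u] = F_v - G_u/2 = 0, [vv,v] = G_v/2 = 0
Gamma^u_ij = (G*[ij,u] - F*[ij,v])/(EG - F^2), Gamma^v_ij = (E*[ij,v] - F*[ij,u])/(EG - F^2)
Gamma_uuu = 0, Gamma_uuv = 0, Gamma_uvv = 0, Gamma_vuu = 0, Gamma_vuv = 0, Gamma_vvv = 0
X = (-2, 5/2), Y = (13/4, 17/4) at the point


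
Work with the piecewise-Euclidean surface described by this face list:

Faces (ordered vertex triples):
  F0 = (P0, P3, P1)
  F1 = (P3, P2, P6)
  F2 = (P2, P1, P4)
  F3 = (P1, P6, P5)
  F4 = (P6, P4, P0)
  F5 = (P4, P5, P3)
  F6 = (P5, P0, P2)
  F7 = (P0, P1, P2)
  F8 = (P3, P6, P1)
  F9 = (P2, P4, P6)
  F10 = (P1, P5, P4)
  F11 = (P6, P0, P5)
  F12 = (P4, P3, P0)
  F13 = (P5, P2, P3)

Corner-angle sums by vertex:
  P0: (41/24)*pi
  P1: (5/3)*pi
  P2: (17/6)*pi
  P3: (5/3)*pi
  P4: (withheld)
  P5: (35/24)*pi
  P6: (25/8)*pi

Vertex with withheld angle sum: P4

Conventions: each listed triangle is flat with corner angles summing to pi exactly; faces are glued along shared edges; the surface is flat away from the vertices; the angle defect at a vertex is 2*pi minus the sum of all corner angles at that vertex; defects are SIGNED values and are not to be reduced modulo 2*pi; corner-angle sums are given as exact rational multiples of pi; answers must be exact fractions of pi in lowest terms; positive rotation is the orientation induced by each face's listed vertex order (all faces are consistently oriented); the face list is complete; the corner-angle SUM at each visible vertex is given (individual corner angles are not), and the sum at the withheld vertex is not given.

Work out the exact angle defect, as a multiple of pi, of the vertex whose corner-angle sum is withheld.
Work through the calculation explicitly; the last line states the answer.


V = 7, E = 21, F = 14; chi = V - E + F = 0
Gauss-Bonnet: total defect = 2*pi*chi = 0; visible defects sum to (-11/24)*pi

Answer: defect(P4) = (11/24)*pi


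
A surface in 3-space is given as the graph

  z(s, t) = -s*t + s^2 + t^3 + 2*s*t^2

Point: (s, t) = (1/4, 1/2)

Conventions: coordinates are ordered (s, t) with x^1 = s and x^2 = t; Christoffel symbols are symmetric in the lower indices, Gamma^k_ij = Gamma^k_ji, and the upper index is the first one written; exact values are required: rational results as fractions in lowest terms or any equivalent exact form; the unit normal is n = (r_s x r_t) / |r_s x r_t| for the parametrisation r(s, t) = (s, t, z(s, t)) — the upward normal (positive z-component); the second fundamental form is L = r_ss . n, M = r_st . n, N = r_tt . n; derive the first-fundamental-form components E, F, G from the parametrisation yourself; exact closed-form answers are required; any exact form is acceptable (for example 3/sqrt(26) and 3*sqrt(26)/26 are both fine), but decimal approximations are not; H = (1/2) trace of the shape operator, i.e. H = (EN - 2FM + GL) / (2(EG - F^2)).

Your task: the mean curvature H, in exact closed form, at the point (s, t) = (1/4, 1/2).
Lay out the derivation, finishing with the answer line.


z_s = 1/2, z_t = 1, z_ss = 2, z_st = 1, z_tt = 4
E = 5/4, F = 1/2, G = 2; answer radicand W^2 = 9/4
unnormalised second-form numerators: l = 2, m = 1, n = 4; L = l/sqrt(9/4), and similarly M = m/sqrt(W^2), N = n/sqrt(W^2)
H = (E*n - 2*F*m + G*l) / (2*(EG - F^2)*sqrt(W^2)); E*n - 2*F*m + G*l = 8, EG - F^2 = 9/4, so H = (16/9)/sqrt(9/4)

Answer: H = 32/27


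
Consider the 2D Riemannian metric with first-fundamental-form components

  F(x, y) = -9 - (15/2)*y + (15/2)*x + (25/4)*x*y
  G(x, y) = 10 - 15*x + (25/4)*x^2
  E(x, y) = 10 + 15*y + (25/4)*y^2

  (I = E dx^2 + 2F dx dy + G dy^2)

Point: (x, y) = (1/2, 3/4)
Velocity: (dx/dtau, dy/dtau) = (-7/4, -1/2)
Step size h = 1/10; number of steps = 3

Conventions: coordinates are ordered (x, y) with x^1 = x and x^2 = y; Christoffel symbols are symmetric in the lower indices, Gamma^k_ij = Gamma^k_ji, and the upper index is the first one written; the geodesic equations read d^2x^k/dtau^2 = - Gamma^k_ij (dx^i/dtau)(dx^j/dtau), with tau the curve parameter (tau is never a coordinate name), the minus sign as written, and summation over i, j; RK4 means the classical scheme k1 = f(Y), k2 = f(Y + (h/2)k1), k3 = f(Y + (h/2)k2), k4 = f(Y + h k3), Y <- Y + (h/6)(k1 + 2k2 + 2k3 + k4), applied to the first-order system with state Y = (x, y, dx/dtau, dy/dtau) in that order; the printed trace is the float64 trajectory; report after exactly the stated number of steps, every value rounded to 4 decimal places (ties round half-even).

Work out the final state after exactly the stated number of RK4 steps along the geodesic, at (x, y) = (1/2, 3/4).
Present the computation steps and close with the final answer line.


f(Y) = (dx/dtau, dy/dtau, -Gamma^x_ij Y'^i Y'^j, -Gamma^y_ij Y'^i Y'^j) with the Gammas evaluated at the stage position; h = 0.100000; intermediate values shown to 6 dp
step 0: x = 0.5000, y = 0.7500, dx/dtau = -1.7500, dy/dtau = -0.5000
step 1:
  k1: at (x, y) = (0.500000, 0.750000), (dx/dtau, dy/dtau) = (-1.750000, -0.500000); Gamma_xxx = 0.000000, Gamma_xxy = 0.437956, Gamma_xyy = 0.000000, Gamma_yxx = 0.000000, Gamma_yxy = -0.157215, Gamma_yyy = 0.000000; k1 = (-1.750000, -0.500000, -0.766423, 0.275126)
  k2: at (x, y) = (0.412500, 0.725000), (dx/dtau, dy/dtau) = (-1.788321, -0.486244); Gamma_xxx = 0.000000, Gamma_xxy = 0.429134, Gamma_xyy = 0.000000, Gamma_yxx = 0.000000, Gamma_yxy = -0.175555, Gamma_yyy = 0.000000; k2 = (-1.788321, -0.486244, -0.746315, 0.305311)
  k3: at (x, y) = (0.410584, 0.725688), (dx/dtau, dy/dtau) = (-1.787316, -0.484734); Gamma_xxx = 0.000000, Gamma_xxy = 0.428745, Gamma_xyy = 0.000000, Gamma_yxx = 0.000000, Gamma_yxy = -0.175760, Gamma_yyy = 0.000000; k3 = (-1.787316, -0.484734, -0.742907, 0.304547)
  k4: at (x, y) = (0.321268, 0.701527), (dx/dtau, dy/dtau) = (-1.824291, -0.469545); Gamma_xxx = 0.000000, Gamma_xxy = 0.418104, Gamma_xyy = 0.000000, Gamma_yxx = 0.000000, Gamma_yxy = -0.193214, Gamma_yyy = 0.000000; k4 = (-1.824291, -0.469545, -0.716285, 0.331009)
  Y <- Y + (h/6)(k1 + 2k2 + 2k3 + k4): x = 0.3212, y = 0.7015, dx/dtau = -1.8244, dy/dtau = -0.4696
step 2:
  k1: at (x, y) = (0.321241, 0.701475), (dx/dtau, dy/dtau) = (-1.824353, -0.469569); Gamma_xxx = 0.000000, Gamma_xxy = 0.418106, Gamma_xyy = 0.000000, Gamma_yxx = 0.000000, Gamma_yxy = -0.193226, Gamma_yyy = 0.000000; k1 = (-1.824353, -0.469569, -0.716350, 0.331058)
  k2: at (x, y) = (0.230023, 0.677997), (dx/dtau, dy/dtau) = (-1.860170, -0.453016); Gamma_xxx = 0.000000, Gamma_xxy = 0.405814, Gamma_xyy = 0.000000, Gamma_yxx = 0.000000, Gamma_yxy = -0.209601, Gamma_yyy = 0.000000; k2 = (-1.860170, -0.453016, -0.683949, 0.353257)
  k3: at (x, y) = (0.228232, 0.678824), (dx/dtau, dy/dtau) = (-1.858550, -0.451906); Gamma_xxx = 0.000000, Gamma_xxy = 0.405416, Gamma_xyy = 0.000000, Gamma_yxx = 0.000000, Gamma_yxy = -0.209690, Gamma_yyy = 0.000000; k3 = (-1.858550, -0.451906, -0.681010, 0.352233)
  k4: at (x, y) = (0.135386, 0.656284), (dx/dtau, dy/dtau) = (-1.892454, -0.434346); Gamma_xxx = 0.000000, Gamma_xxy = 0.391688, Gamma_xyy = 0.000000, Gamma_yxx = 0.000000, Gamma_yxy = -0.224640, Gamma_yyy = 0.000000; k4 = (-1.892454, -0.434346, -0.643918, 0.369299)
  Y <- Y + (h/6)(k1 + 2k2 + 2k3 + k4): x = 0.1353, y = 0.6562, dx/dtau = -1.8925, dy/dtau = -0.4344
step 3:
  k1: at (x, y) = (0.135336, 0.656246), (dx/dtau, dy/dtau) = (-1.892522, -0.434380); Gamma_xxx = 0.000000, Gamma_xxy = 0.391683, Gamma_xyy = 0.000000, Gamma_yxx = 0.000000, Gamma_yxy = -0.224653, Gamma_yyy = 0.000000; k1 = (-1.892522, -0.434380, -0.643985, 0.369362)
  k2: at (x, y) = (0.040710, 0.634527), (dx/dtau, dy/dtau) = (-1.924722, -0.415912); Gamma_xxx = 0.000000, Gamma_xxy = 0.376743, Gamma_xyy = 0.000000, Gamma_yxx = 0.000000, Gamma_yxy = -0.238075, Gamma_yyy = 0.000000; k2 = (-1.924722, -0.415912, -0.603177, 0.381164)
  k3: at (x, y) = (0.039100, 0.635450), (dx/dtau, dy/dtau) = (-1.922681, -0.415322); Gamma_xxx = 0.000000, Gamma_xxy = 0.376382, Gamma_xyy = 0.000000, Gamma_yxx = 0.000000, Gamma_yxy = -0.238057, Gamma_yyy = 0.000000; k3 = (-1.922681, -0.415322, -0.601106, 0.380192)
  k4: at (x, y) = (-0.056932, 0.614713), (dx/dtau, dy/dtau) = (-1.952633, -0.396361); Gamma_xxx = 0.000000, Gamma_xxy = 0.360559, Gamma_xyy = 0.000000, Gamma_yxx = 0.000000, Gamma_yxy = -0.249735, Gamma_yyy = 0.000000; k4 = (-1.952633, -0.396361, -0.558107, 0.386564)
  Y <- Y + (h/6)(k1 + 2k2 + 2k3 + k4): x = -0.0570, y = 0.6147, dx/dtau = -1.9527, dy/dtau = -0.3964

Answer: x = -0.0570, y = 0.6147, dx/dtau = -1.9527, dy/dtau = -0.3964


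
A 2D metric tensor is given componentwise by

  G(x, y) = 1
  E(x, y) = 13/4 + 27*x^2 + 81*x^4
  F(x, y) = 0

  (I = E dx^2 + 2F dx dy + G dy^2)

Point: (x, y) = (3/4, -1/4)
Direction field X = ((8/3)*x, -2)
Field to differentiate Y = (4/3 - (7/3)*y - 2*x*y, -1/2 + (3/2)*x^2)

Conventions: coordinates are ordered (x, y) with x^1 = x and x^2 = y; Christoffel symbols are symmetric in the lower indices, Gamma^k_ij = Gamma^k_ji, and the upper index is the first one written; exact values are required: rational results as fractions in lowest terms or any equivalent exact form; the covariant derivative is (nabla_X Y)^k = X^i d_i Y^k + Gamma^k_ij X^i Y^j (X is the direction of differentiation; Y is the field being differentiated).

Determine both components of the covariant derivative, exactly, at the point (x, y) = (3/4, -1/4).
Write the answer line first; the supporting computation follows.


Answer: (nabla_X Y)^x = 605156/33843, (nabla_X Y)^y = 9/2

E = 11281/256, F = 0, G = 1 at the point
E_x = 2835/16, E_y = 0, F_x = 0, F_y = 0, G_x = 0, G_y = 0
EG - F^2 = 11281/256;  g^inv = (256/11281) * [[1, 0], [0, 11281/256]]
first-kind symbols [ij,l] = (1/2)(d_i g_jl + d_j g_il - d_l g_ij): [xx,x] = E_x/2 = 2835/32, [xx,y] = F_x - E_y/2 = 0, [xy,x] = E_y/2 = 0, [xy,y] = G_x/2 = 0, [yy,x] = F_y - G_x/2 = 0, [yy,y] = G_y/2 = 0
Gamma^x_ij = (G*[ij,x] - F*[ij,y])/(EG - F^2), Gamma^y_ij = (E*[ij,y] - F*[ij,x])/(EG - F^2)
Gamma_xxx = 22680/11281, Gamma_xxy = 0, Gamma_xyy = 0, Gamma_yxx = 0, Gamma_yxy = 0, Gamma_yyy = 0
X = (2, -2), Y = (55/24, 11/32) at the point


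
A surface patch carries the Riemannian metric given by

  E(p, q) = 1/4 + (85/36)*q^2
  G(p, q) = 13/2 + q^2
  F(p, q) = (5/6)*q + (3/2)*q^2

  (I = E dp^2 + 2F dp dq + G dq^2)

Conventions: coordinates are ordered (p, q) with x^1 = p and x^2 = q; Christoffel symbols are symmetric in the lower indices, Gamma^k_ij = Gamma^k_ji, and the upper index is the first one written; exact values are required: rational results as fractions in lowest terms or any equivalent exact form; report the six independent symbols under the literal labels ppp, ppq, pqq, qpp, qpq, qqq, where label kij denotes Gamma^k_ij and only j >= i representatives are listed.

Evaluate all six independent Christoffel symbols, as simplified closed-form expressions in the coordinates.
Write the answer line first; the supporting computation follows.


Answer: Gamma_ppp = (765*q^3 + 425*q^2)/(24*q^4 - 540*q^3 + 3219*q^2 + 351), Gamma_ppq = (170*q^3 + 1105*q)/(8*q^4 - 180*q^3 + 1073*q^2 + 117), Gamma_pqq = (108*q^3 + 1404*q + 390)/(8*q^4 - 180*q^3 + 1073*q^2 + 117), Gamma_qpp = (-7225*q^3 - 765*q)/(144*q^4 - 3240*q^3 + 19314*q^2 + 2106), Gamma_qpq = (-765*q^3 - 425*q^2)/(24*q^4 - 540*q^3 + 3219*q^2 + 351), Gamma_qqq = (-154*q^3 - 270*q^2 - 32*q)/(8*q^4 - 180*q^3 + 1073*q^2 + 117)

E = 1/4 + (85/36)*q^2; F = (5/6)*q + (3/2)*q^2; G = 13/2 + q^2
Gamma^k_ij = (1/2) g^{kl} (d_i g_jl + d_j g_il - d_l g_ij), with g^inv = (1/(EG-F^2)) [[G, -F], [-F, E]]
first partials: E_p = 0, E_q = (85/18)*q, F_p = 0, F_q = 5/6 + 3*q, G_p = 0, G_q = 2*q
D = EG - F^2 = 13/8 + (1073/72)*q^2 - (5/2)*q^3 + (1/9)*q^4
expanded: Gamma^p_pp = (G E_p - 2F F_p + F E_q)/(2D), Gamma^p_pq = (G E_q - F G_p)/(2D), Gamma^p_qq = (2G F_q - G G_p - F G_q)/(2D), Gamma^q_pp = (2E F_p - E E_q - F E_p)/(2D), Gamma^q_pq = (E G_p - F E_q)/(2D), Gamma^q_qq = (E G_q - 2F F_q + F G_p)/(2D); substitute and cancel common factors


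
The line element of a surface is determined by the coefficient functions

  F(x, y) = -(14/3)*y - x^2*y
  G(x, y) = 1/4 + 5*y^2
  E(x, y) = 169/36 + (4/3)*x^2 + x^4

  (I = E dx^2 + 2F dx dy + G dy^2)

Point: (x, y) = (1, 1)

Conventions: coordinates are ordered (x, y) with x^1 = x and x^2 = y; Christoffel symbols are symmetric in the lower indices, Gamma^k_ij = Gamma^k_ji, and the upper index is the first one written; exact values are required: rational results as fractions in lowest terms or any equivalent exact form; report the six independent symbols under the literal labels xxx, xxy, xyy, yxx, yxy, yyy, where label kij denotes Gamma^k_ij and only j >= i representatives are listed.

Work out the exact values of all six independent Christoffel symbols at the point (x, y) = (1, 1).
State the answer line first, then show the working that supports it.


Answer: Gamma_xxx = 888/689, Gamma_xxy = 0, Gamma_xyy = -204/689, Gamma_yxx = 696/689, Gamma_yxy = 0, Gamma_yyy = 436/689

E = 253/36, F = -17/3, G = 21/4 at the point
E_x = 20/3, E_y = 0, F_x = -2, F_y = -17/3, G_x = 0, G_y = 10
EG - F^2 = 689/144;  g^inv = (144/689) * [[21/4, 17/3], [17/3, 253/36]]
first-kind symbols [ij,l] = (1/2)(d_i g_jl + d_j g_il - d_l g_ij): [xx,x] = E_x/2 = 10/3, [xx,y] = F_x - E_y/2 = -2, [xy,x] = E_y/2 = 0, [xy,y] = G_x/2 = 0, [yy,x] = F_y - G_x/2 = -17/3, [yy,y] = G_y/2 = 5
Gamma^x_ij = (G*[ij,x] - F*[ij,y])/(EG - F^2), Gamma^y_ij = (E*[ij,y] - F*[ij,x])/(EG - F^2)
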